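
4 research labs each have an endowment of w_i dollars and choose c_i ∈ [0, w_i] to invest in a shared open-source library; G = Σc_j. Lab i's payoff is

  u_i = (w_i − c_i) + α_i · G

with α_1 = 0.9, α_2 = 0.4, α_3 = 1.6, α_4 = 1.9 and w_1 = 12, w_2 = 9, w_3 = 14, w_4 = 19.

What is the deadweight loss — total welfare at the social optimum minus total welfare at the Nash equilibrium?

∂u_i/∂c_i = α_i − 1, so lab i contributes w_i if α_i > 1, else 0.
α_i > 1 for i ∈ {3, 4}; NE contributions (0, 0, 14, 19), G = 33.
W^NE = Σw_i − G^NE + (Σα_i)·G^NE = 54 + 3.8·33 = 179.4.
Planner: ∂(Σu_j)/∂c_i = Σα_j − 1 = 3.8 > 0, so everyone contributes w_i; G^SO = 54, W^SO = 54 + 3.8·54 = 259.2.
Deadweight loss = 79.8.

79.8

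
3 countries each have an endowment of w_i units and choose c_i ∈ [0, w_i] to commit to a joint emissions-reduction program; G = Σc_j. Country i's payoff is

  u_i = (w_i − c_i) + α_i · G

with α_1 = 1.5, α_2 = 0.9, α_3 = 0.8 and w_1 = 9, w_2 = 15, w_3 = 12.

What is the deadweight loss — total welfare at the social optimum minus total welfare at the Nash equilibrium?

∂u_i/∂c_i = α_i − 1, so country i contributes w_i if α_i > 1, else 0.
α_i > 1 for i ∈ {1}; NE contributions (9, 0, 0), G = 9.
W^NE = Σw_i − G^NE + (Σα_i)·G^NE = 36 + 2.2·9 = 55.8.
Planner: ∂(Σu_j)/∂c_i = Σα_j − 1 = 2.2 > 0, so everyone contributes w_i; G^SO = 36, W^SO = 36 + 2.2·36 = 115.2.
Deadweight loss = 59.4.

59.4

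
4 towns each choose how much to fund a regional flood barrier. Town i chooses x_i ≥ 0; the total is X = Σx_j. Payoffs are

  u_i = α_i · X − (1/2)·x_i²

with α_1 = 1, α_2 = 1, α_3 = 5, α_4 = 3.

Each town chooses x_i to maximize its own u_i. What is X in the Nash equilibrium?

Town i's FOC: ∂u_i/∂x_i = α_i − x_i = 0, so x_i* = α_i.
NE contributions = (1, 1, 5, 3); X = 10.

10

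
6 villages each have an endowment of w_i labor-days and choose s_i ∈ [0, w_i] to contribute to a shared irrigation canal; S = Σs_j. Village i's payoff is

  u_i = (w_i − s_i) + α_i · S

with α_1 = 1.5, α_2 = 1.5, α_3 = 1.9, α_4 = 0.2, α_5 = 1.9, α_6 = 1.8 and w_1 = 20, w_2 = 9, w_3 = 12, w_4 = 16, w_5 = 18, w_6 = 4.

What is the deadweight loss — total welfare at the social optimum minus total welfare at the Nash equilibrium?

∂u_i/∂s_i = α_i − 1, so village i contributes w_i if α_i > 1, else 0.
α_i > 1 for i ∈ {1, 2, 3, 5, 6}; NE contributions (20, 9, 12, 0, 18, 4), S = 63.
W^NE = Σw_i − S^NE + (Σα_i)·S^NE = 79 + 7.8·63 = 570.4.
Planner: ∂(Σu_j)/∂s_i = Σα_j − 1 = 7.8 > 0, so everyone contributes w_i; S^SO = 79, W^SO = 79 + 7.8·79 = 695.2.
Deadweight loss = 124.8.

124.8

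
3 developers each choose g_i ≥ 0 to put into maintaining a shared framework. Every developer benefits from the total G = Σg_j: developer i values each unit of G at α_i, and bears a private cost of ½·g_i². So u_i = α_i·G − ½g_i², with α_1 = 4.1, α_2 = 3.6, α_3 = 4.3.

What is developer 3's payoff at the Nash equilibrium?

42.355

Developer i's FOC: ∂u_i/∂g_i = α_i − g_i = 0, so g_i* = α_i.
NE contributions = (4.1, 3.6, 4.3); G = 12.
u_3 = α_3·G − ½·(g_3)² = 4.3·12 − ½·4.3² = 42.355.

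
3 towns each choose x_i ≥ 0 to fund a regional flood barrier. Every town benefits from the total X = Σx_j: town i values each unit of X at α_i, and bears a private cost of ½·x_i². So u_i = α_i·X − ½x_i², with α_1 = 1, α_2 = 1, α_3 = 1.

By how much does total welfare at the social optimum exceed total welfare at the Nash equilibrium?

6

Town i's FOC: ∂u_i/∂x_i = α_i − x_i = 0, so x_i* = α_i.
NE contributions = (1, 1, 1); X = 3.
W^NE = (Σα)·X − ½Σα_i² = 3² − ½·3 = 7.5.
Planner sets x_i = Σα_j = 3 for every i, so X^SO = 3·3 = 9.
W^SO = (Σα)·X^SO − ½·3·(Σα)² = (3/2)·3² = 13.5.
Deadweight loss = W^SO − W^NE = 6.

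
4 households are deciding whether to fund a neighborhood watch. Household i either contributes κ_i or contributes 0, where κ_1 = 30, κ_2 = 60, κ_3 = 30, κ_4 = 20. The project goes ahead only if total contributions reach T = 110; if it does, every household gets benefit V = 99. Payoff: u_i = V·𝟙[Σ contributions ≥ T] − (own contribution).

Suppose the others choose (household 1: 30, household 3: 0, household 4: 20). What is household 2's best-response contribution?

Others' total = 50. Contributing 60 brings total to 110 ≥ 110: gain V − κ_2 = 39.
Best response: 60.

60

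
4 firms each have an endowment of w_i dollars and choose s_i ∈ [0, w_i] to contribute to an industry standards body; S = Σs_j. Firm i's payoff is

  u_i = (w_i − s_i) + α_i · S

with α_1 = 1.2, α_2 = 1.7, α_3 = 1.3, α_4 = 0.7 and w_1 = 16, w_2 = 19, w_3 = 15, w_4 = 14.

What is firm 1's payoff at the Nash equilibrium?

60

∂u_i/∂s_i = α_i − 1, so firm i contributes w_i if α_i > 1, else 0.
α_i > 1 for i ∈ {1, 2, 3}; NE contributions (16, 19, 15, 0), S = 50.
u_1 = (16 − 16) + 1.2·50 = 60.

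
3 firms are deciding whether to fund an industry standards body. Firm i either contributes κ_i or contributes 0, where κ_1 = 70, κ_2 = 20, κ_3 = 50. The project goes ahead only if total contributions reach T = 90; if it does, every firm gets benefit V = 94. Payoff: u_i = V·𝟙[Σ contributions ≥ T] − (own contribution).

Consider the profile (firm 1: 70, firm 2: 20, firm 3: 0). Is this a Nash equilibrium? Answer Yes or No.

Total = 90 ≥ 90: provided.
Firm 1 (pledges 70, payoff 24): dropping to 0 → total 20, payoff 0. No gain.
Firm 2 (pledges 20, payoff 74): dropping to 0 → total 70, payoff 0. No gain.
Firm 3 (pledges 0, payoff 94): pledging 50 → total 140, payoff 44. No gain.

Yes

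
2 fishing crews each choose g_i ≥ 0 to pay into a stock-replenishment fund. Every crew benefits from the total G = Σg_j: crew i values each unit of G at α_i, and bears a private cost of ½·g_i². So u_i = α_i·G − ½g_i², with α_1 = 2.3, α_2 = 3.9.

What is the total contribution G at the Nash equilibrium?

6.2

Crew i's FOC: ∂u_i/∂g_i = α_i − g_i = 0, so g_i* = α_i.
NE contributions = (2.3, 3.9); G = 6.2.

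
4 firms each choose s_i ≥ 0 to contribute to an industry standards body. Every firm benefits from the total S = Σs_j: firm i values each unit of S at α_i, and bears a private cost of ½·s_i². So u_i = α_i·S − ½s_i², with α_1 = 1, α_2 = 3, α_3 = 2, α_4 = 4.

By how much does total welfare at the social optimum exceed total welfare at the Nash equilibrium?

115

Firm i's FOC: ∂u_i/∂s_i = α_i − s_i = 0, so s_i* = α_i.
NE contributions = (1, 3, 2, 4); S = 10.
W^NE = (Σα)·S − ½Σα_i² = 10² − ½·30 = 85.
Planner sets s_i = Σα_j = 10 for every i, so S^SO = 4·10 = 40.
W^SO = (Σα)·S^SO − ½·4·(Σα)² = (4/2)·10² = 200.
Deadweight loss = W^SO − W^NE = 115.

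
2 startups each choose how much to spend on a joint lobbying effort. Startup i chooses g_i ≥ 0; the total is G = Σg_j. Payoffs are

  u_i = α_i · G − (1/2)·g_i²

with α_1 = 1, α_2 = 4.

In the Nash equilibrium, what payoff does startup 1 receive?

4.5

Startup i's FOC: ∂u_i/∂g_i = α_i − g_i = 0, so g_i* = α_i.
NE contributions = (1, 4); G = 5.
u_1 = α_1·G − ½·(g_1)² = 1·5 − ½·1² = 4.5.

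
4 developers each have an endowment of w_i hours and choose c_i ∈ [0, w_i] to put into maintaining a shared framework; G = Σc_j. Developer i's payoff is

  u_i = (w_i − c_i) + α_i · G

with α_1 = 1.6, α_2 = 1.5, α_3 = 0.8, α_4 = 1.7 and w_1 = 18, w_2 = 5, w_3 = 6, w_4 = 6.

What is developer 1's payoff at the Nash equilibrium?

46.4

∂u_i/∂c_i = α_i − 1, so developer i contributes w_i if α_i > 1, else 0.
α_i > 1 for i ∈ {1, 2, 4}; NE contributions (18, 5, 0, 6), G = 29.
u_1 = (18 − 18) + 1.6·29 = 46.4.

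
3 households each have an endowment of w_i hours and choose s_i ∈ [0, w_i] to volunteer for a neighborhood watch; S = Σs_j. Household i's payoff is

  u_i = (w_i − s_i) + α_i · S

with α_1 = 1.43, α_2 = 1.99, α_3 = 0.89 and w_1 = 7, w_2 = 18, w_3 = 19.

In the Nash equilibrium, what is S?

∂u_i/∂s_i = α_i − 1, so household i contributes w_i if α_i > 1, else 0.
α_i > 1 for i ∈ {1, 2}; NE contributions (7, 18, 0), S = 25.

25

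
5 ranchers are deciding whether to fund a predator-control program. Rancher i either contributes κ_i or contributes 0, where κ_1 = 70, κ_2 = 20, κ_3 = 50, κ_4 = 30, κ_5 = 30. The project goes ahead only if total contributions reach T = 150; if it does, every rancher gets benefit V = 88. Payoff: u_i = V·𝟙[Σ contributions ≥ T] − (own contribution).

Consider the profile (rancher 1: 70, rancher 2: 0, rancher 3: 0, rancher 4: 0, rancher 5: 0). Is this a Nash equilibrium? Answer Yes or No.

Total = 70 < 150: not provided.
Rancher 1 (pledges 70, payoff -70): dropping to 0 → total 0, payoff 0. Profitable deviation.

No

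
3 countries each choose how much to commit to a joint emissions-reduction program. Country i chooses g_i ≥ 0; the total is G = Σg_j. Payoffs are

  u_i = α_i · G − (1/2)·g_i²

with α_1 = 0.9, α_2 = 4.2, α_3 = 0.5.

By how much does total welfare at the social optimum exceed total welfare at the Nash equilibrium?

25.03

Country i's FOC: ∂u_i/∂g_i = α_i − g_i = 0, so g_i* = α_i.
NE contributions = (0.9, 4.2, 0.5); G = 5.6.
W^NE = (Σα)·G − ½Σα_i² = 5.6² − ½·18.7 = 22.01.
Planner sets g_i = Σα_j = 5.6 for every i, so G^SO = 3·5.6 = 16.8.
W^SO = (Σα)·G^SO − ½·3·(Σα)² = (3/2)·5.6² = 47.04.
Deadweight loss = W^SO − W^NE = 25.03.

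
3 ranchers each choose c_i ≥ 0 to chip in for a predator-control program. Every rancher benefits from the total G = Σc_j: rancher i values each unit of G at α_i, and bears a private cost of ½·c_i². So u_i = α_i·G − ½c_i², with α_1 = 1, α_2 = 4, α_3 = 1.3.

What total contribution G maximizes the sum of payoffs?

Planner FOC: ∂(Σu_j)/∂c_i = (Σα_j) − c_i = 0, so c_i^SO = Σα_j = 6.3 for every i; G^SO = 18.9.

18.9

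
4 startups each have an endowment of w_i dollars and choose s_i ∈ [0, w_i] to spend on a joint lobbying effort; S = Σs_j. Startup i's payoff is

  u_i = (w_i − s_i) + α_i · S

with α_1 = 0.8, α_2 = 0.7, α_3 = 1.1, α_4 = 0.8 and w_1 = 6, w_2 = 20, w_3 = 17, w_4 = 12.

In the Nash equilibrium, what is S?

∂u_i/∂s_i = α_i − 1, so startup i contributes w_i if α_i > 1, else 0.
α_i > 1 for i ∈ {3}; NE contributions (0, 0, 17, 0), S = 17.

17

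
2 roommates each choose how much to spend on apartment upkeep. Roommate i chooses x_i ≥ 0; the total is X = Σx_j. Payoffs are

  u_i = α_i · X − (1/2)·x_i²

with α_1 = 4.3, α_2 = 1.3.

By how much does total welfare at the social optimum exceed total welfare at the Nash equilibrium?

10.09

Roommate i's FOC: ∂u_i/∂x_i = α_i − x_i = 0, so x_i* = α_i.
NE contributions = (4.3, 1.3); X = 5.6.
W^NE = (Σα)·X − ½Σα_i² = 5.6² − ½·20.18 = 21.27.
Planner sets x_i = Σα_j = 5.6 for every i, so X^SO = 2·5.6 = 11.2.
W^SO = (Σα)·X^SO − ½·2·(Σα)² = (2/2)·5.6² = 31.36.
Deadweight loss = W^SO − W^NE = 10.09.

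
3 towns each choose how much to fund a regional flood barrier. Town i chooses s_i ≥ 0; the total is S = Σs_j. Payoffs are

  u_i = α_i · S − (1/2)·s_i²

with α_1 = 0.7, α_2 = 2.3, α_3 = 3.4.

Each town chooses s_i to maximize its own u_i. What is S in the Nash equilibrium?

Town i's FOC: ∂u_i/∂s_i = α_i − s_i = 0, so s_i* = α_i.
NE contributions = (0.7, 2.3, 3.4); S = 6.4.

6.4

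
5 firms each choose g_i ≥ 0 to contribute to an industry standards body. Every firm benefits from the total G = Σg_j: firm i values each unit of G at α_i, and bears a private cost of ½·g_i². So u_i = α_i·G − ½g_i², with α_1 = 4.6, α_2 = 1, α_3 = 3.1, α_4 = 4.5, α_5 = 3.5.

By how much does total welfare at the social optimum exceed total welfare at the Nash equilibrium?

450.47

Firm i's FOC: ∂u_i/∂g_i = α_i − g_i = 0, so g_i* = α_i.
NE contributions = (4.6, 1, 3.1, 4.5, 3.5); G = 16.7.
W^NE = (Σα)·G − ½Σα_i² = 16.7² − ½·64.27 = 246.755.
Planner sets g_i = Σα_j = 16.7 for every i, so G^SO = 5·16.7 = 83.5.
W^SO = (Σα)·G^SO − ½·5·(Σα)² = (5/2)·16.7² = 697.225.
Deadweight loss = W^SO − W^NE = 450.47.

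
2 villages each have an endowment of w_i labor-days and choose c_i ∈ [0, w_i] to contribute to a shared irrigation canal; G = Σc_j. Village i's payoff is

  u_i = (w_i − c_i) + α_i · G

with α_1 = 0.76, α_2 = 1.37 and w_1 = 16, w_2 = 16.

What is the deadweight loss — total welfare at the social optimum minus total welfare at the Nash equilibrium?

18.08

∂u_i/∂c_i = α_i − 1, so village i contributes w_i if α_i > 1, else 0.
α_i > 1 for i ∈ {2}; NE contributions (0, 16), G = 16.
W^NE = Σw_i − G^NE + (Σα_i)·G^NE = 32 + 1.13·16 = 50.08.
Planner: ∂(Σu_j)/∂c_i = Σα_j − 1 = 1.13 > 0, so everyone contributes w_i; G^SO = 32, W^SO = 32 + 1.13·32 = 68.16.
Deadweight loss = 18.08.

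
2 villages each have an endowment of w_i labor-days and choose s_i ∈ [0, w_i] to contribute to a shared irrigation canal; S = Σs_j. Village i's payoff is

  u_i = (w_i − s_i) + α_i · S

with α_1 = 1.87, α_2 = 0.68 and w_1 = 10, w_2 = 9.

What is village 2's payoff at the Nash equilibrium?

15.8

∂u_i/∂s_i = α_i − 1, so village i contributes w_i if α_i > 1, else 0.
α_i > 1 for i ∈ {1}; NE contributions (10, 0), S = 10.
u_2 = (9 − 0) + 0.68·10 = 15.8.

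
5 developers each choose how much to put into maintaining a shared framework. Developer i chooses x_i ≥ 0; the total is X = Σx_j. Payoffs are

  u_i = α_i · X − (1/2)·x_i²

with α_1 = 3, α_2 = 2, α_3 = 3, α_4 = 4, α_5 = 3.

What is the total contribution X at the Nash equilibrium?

Developer i's FOC: ∂u_i/∂x_i = α_i − x_i = 0, so x_i* = α_i.
NE contributions = (3, 2, 3, 4, 3); X = 15.

15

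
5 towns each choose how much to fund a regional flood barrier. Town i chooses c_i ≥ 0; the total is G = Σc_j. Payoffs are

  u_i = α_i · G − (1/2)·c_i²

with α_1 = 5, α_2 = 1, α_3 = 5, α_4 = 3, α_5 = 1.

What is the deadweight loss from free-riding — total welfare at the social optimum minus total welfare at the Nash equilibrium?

368

Town i's FOC: ∂u_i/∂c_i = α_i − c_i = 0, so c_i* = α_i.
NE contributions = (5, 1, 5, 3, 1); G = 15.
W^NE = (Σα)·G − ½Σα_i² = 15² − ½·61 = 194.5.
Planner sets c_i = Σα_j = 15 for every i, so G^SO = 5·15 = 75.
W^SO = (Σα)·G^SO − ½·5·(Σα)² = (5/2)·15² = 562.5.
Deadweight loss = W^SO − W^NE = 368.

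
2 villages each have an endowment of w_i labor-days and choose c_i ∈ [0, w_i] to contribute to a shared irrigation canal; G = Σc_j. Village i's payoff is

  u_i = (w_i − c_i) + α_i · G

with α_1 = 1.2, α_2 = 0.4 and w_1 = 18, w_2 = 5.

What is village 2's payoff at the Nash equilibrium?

12.2

∂u_i/∂c_i = α_i − 1, so village i contributes w_i if α_i > 1, else 0.
α_i > 1 for i ∈ {1}; NE contributions (18, 0), G = 18.
u_2 = (5 − 0) + 0.4·18 = 12.2.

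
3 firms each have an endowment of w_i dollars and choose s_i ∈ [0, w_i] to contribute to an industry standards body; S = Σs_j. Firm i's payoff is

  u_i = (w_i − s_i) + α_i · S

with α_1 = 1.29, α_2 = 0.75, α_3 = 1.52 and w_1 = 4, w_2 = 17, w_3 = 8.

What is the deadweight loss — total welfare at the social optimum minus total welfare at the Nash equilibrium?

43.52

∂u_i/∂s_i = α_i − 1, so firm i contributes w_i if α_i > 1, else 0.
α_i > 1 for i ∈ {1, 3}; NE contributions (4, 0, 8), S = 12.
W^NE = Σw_i − S^NE + (Σα_i)·S^NE = 29 + 2.56·12 = 59.72.
Planner: ∂(Σu_j)/∂s_i = Σα_j − 1 = 2.56 > 0, so everyone contributes w_i; S^SO = 29, W^SO = 29 + 2.56·29 = 103.24.
Deadweight loss = 43.52.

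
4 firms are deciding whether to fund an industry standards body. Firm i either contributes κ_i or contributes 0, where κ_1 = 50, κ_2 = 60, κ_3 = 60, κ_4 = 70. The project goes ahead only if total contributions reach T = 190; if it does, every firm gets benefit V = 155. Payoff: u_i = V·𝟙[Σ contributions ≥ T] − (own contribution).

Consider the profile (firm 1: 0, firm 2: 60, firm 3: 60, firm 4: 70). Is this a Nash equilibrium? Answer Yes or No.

Yes

Total = 190 ≥ 190: provided.
Firm 1 (pledges 0, payoff 155): pledging 50 → total 240, payoff 105. No gain.
Firm 2 (pledges 60, payoff 95): dropping to 0 → total 130, payoff 0. No gain.
Firm 3 (pledges 60, payoff 95): dropping to 0 → total 130, payoff 0. No gain.
Firm 4 (pledges 70, payoff 85): dropping to 0 → total 120, payoff 0. No gain.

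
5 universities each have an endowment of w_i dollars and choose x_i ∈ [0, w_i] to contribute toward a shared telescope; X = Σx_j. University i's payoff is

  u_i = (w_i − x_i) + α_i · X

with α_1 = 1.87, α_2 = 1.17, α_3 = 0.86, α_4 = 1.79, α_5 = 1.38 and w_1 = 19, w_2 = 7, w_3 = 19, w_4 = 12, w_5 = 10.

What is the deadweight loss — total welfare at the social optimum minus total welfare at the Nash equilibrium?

115.33

∂u_i/∂x_i = α_i − 1, so university i contributes w_i if α_i > 1, else 0.
α_i > 1 for i ∈ {1, 2, 4, 5}; NE contributions (19, 7, 0, 12, 10), X = 48.
W^NE = Σw_i − X^NE + (Σα_i)·X^NE = 67 + 6.07·48 = 358.36.
Planner: ∂(Σu_j)/∂x_i = Σα_j − 1 = 6.07 > 0, so everyone contributes w_i; X^SO = 67, W^SO = 67 + 6.07·67 = 473.69.
Deadweight loss = 115.33.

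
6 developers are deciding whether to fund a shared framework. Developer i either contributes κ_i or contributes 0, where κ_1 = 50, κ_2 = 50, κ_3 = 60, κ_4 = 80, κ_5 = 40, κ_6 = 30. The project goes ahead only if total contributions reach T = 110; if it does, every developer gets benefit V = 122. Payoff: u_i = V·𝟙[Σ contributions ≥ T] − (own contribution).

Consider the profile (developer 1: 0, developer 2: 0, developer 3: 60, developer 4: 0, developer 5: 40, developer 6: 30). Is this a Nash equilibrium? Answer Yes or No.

Yes

Total = 130 ≥ 110: provided.
Developer 1 (pledges 0, payoff 122): pledging 50 → total 180, payoff 72. No gain.
Developer 2 (pledges 0, payoff 122): pledging 50 → total 180, payoff 72. No gain.
Developer 3 (pledges 60, payoff 62): dropping to 0 → total 70, payoff 0. No gain.
Developer 4 (pledges 0, payoff 122): pledging 80 → total 210, payoff 42. No gain.
Developer 5 (pledges 40, payoff 82): dropping to 0 → total 90, payoff 0. No gain.
Developer 6 (pledges 30, payoff 92): dropping to 0 → total 100, payoff 0. No gain.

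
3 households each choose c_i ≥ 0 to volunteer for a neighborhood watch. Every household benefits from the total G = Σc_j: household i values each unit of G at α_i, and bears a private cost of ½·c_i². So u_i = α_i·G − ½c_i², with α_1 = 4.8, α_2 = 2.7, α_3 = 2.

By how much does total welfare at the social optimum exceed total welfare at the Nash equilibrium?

Household i's FOC: ∂u_i/∂c_i = α_i − c_i = 0, so c_i* = α_i.
NE contributions = (4.8, 2.7, 2); G = 9.5.
W^NE = (Σα)·G − ½Σα_i² = 9.5² − ½·34.33 = 73.085.
Planner sets c_i = Σα_j = 9.5 for every i, so G^SO = 3·9.5 = 28.5.
W^SO = (Σα)·G^SO − ½·3·(Σα)² = (3/2)·9.5² = 135.375.
Deadweight loss = W^SO − W^NE = 62.29.

62.29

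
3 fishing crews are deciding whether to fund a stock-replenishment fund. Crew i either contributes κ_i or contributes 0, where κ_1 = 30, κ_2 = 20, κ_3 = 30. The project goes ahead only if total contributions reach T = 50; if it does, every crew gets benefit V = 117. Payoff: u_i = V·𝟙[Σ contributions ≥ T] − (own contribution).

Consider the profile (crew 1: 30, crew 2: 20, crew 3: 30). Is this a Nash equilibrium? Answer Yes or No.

No

Total = 80 ≥ 50: provided.
Crew 1 (pledges 30, payoff 87): dropping to 0 → total 50, payoff 117. Profitable deviation.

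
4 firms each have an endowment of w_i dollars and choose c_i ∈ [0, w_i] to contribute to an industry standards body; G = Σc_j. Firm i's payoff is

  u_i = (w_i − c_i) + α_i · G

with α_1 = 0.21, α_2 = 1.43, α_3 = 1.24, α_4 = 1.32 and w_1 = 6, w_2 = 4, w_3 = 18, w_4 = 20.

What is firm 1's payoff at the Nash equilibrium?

14.82

∂u_i/∂c_i = α_i − 1, so firm i contributes w_i if α_i > 1, else 0.
α_i > 1 for i ∈ {2, 3, 4}; NE contributions (0, 4, 18, 20), G = 42.
u_1 = (6 − 0) + 0.21·42 = 14.82.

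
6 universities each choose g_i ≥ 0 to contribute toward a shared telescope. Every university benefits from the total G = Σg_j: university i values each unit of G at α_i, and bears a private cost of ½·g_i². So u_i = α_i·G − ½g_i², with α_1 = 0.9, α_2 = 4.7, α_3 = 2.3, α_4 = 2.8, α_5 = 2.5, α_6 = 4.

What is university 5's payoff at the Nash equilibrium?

University i's FOC: ∂u_i/∂g_i = α_i − g_i = 0, so g_i* = α_i.
NE contributions = (0.9, 4.7, 2.3, 2.8, 2.5, 4); G = 17.2.
u_5 = α_5·G − ½·(g_5)² = 2.5·17.2 − ½·2.5² = 39.875.

39.875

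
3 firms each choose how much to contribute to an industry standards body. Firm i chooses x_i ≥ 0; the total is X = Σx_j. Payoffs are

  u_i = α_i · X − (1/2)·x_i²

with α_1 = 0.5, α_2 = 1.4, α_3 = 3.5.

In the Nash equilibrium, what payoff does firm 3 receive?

12.775

Firm i's FOC: ∂u_i/∂x_i = α_i − x_i = 0, so x_i* = α_i.
NE contributions = (0.5, 1.4, 3.5); X = 5.4.
u_3 = α_3·X − ½·(x_3)² = 3.5·5.4 − ½·3.5² = 12.775.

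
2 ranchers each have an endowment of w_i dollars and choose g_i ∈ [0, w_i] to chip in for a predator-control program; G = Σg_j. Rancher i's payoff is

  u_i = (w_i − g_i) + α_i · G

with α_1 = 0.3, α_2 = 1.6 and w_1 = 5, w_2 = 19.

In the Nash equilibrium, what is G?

∂u_i/∂g_i = α_i − 1, so rancher i contributes w_i if α_i > 1, else 0.
α_i > 1 for i ∈ {2}; NE contributions (0, 19), G = 19.

19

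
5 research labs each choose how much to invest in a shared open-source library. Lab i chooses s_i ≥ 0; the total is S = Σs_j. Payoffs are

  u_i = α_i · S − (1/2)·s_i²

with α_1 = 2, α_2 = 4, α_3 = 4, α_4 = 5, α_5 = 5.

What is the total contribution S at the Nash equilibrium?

Lab i's FOC: ∂u_i/∂s_i = α_i − s_i = 0, so s_i* = α_i.
NE contributions = (2, 4, 4, 5, 5); S = 20.

20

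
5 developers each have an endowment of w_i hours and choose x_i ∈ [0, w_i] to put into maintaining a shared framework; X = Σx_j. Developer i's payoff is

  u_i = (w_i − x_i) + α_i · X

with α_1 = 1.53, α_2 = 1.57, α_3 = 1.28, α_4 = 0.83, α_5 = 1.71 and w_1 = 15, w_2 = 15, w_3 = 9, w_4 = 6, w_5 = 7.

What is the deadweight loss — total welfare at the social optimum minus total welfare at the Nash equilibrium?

35.52

∂u_i/∂x_i = α_i − 1, so developer i contributes w_i if α_i > 1, else 0.
α_i > 1 for i ∈ {1, 2, 3, 5}; NE contributions (15, 15, 9, 0, 7), X = 46.
W^NE = Σw_i − X^NE + (Σα_i)·X^NE = 52 + 5.92·46 = 324.32.
Planner: ∂(Σu_j)/∂x_i = Σα_j − 1 = 5.92 > 0, so everyone contributes w_i; X^SO = 52, W^SO = 52 + 5.92·52 = 359.84.
Deadweight loss = 35.52.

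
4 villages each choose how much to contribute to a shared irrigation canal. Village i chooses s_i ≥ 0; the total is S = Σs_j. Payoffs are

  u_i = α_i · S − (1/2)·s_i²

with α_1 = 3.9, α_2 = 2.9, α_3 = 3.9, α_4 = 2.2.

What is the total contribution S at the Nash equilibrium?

12.9

Village i's FOC: ∂u_i/∂s_i = α_i − s_i = 0, so s_i* = α_i.
NE contributions = (3.9, 2.9, 3.9, 2.2); S = 12.9.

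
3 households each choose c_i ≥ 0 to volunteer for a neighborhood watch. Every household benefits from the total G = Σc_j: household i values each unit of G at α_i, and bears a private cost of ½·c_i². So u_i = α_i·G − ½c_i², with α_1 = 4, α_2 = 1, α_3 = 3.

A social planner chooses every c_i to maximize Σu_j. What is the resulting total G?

Planner FOC: ∂(Σu_j)/∂c_i = (Σα_j) − c_i = 0, so c_i^SO = Σα_j = 8 for every i; G^SO = 24.

24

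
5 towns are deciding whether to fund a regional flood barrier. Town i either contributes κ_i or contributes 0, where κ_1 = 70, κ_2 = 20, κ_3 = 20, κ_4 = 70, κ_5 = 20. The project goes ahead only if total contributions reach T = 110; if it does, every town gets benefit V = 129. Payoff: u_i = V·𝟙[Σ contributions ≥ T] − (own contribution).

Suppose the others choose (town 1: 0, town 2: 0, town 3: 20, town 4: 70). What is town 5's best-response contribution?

Others' total = 90. Contributing 20 brings total to 110 ≥ 110: gain V − κ_5 = 109.
Best response: 20.

20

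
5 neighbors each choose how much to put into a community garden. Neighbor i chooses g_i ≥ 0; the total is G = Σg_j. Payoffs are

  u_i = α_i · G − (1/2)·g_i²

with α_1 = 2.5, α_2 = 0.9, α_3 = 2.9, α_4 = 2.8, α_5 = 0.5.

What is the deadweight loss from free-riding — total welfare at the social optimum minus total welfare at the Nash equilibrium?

150.02

Neighbor i's FOC: ∂u_i/∂g_i = α_i − g_i = 0, so g_i* = α_i.
NE contributions = (2.5, 0.9, 2.9, 2.8, 0.5); G = 9.6.
W^NE = (Σα)·G − ½Σα_i² = 9.6² − ½·23.56 = 80.38.
Planner sets g_i = Σα_j = 9.6 for every i, so G^SO = 5·9.6 = 48.
W^SO = (Σα)·G^SO − ½·5·(Σα)² = (5/2)·9.6² = 230.4.
Deadweight loss = W^SO − W^NE = 150.02.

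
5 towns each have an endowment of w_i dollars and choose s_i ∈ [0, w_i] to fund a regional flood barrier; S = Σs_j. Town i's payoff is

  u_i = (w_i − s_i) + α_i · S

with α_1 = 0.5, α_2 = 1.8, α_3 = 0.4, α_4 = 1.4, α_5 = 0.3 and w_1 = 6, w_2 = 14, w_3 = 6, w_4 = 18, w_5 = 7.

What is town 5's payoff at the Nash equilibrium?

16.6

∂u_i/∂s_i = α_i − 1, so town i contributes w_i if α_i > 1, else 0.
α_i > 1 for i ∈ {2, 4}; NE contributions (0, 14, 0, 18, 0), S = 32.
u_5 = (7 − 0) + 0.3·32 = 16.6.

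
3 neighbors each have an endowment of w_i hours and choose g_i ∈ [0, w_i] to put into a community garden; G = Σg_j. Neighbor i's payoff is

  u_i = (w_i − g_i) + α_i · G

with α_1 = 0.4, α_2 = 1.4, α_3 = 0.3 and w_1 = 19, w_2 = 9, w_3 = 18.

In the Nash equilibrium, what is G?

∂u_i/∂g_i = α_i − 1, so neighbor i contributes w_i if α_i > 1, else 0.
α_i > 1 for i ∈ {2}; NE contributions (0, 9, 0), G = 9.

9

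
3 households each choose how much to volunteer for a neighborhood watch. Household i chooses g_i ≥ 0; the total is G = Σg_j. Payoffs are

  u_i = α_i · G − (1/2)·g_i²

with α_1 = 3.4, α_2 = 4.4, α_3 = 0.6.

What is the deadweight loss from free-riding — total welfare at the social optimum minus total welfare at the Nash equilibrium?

Household i's FOC: ∂u_i/∂g_i = α_i − g_i = 0, so g_i* = α_i.
NE contributions = (3.4, 4.4, 0.6); G = 8.4.
W^NE = (Σα)·G − ½Σα_i² = 8.4² − ½·31.28 = 54.92.
Planner sets g_i = Σα_j = 8.4 for every i, so G^SO = 3·8.4 = 25.2.
W^SO = (Σα)·G^SO − ½·3·(Σα)² = (3/2)·8.4² = 105.84.
Deadweight loss = W^SO − W^NE = 50.92.

50.92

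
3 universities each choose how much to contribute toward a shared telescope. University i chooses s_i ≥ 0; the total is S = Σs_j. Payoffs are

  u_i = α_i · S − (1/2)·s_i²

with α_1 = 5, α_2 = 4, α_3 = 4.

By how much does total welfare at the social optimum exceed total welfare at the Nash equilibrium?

University i's FOC: ∂u_i/∂s_i = α_i − s_i = 0, so s_i* = α_i.
NE contributions = (5, 4, 4); S = 13.
W^NE = (Σα)·S − ½Σα_i² = 13² − ½·57 = 140.5.
Planner sets s_i = Σα_j = 13 for every i, so S^SO = 3·13 = 39.
W^SO = (Σα)·S^SO − ½·3·(Σα)² = (3/2)·13² = 253.5.
Deadweight loss = W^SO − W^NE = 113.

113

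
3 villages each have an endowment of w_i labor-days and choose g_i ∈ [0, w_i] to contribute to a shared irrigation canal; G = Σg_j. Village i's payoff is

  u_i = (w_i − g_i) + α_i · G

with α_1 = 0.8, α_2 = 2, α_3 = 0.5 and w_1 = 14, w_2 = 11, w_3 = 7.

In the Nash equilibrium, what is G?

∂u_i/∂g_i = α_i − 1, so village i contributes w_i if α_i > 1, else 0.
α_i > 1 for i ∈ {2}; NE contributions (0, 11, 0), G = 11.

11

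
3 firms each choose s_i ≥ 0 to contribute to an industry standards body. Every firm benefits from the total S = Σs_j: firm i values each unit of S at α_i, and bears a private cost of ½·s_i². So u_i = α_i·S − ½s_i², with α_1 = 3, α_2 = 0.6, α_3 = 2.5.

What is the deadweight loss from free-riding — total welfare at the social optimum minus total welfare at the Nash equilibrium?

Firm i's FOC: ∂u_i/∂s_i = α_i − s_i = 0, so s_i* = α_i.
NE contributions = (3, 0.6, 2.5); S = 6.1.
W^NE = (Σα)·S − ½Σα_i² = 6.1² − ½·15.61 = 29.405.
Planner sets s_i = Σα_j = 6.1 for every i, so S^SO = 3·6.1 = 18.3.
W^SO = (Σα)·S^SO − ½·3·(Σα)² = (3/2)·6.1² = 55.815.
Deadweight loss = W^SO − W^NE = 26.41.

26.41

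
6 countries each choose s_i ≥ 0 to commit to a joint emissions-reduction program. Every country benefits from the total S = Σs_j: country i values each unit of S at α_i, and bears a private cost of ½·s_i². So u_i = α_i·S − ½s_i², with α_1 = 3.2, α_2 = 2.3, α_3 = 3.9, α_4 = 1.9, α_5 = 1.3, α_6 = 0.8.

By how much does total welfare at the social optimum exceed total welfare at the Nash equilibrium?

Country i's FOC: ∂u_i/∂s_i = α_i − s_i = 0, so s_i* = α_i.
NE contributions = (3.2, 2.3, 3.9, 1.9, 1.3, 0.8); S = 13.4.
W^NE = (Σα)·S − ½Σα_i² = 13.4² − ½·36.68 = 161.22.
Planner sets s_i = Σα_j = 13.4 for every i, so S^SO = 6·13.4 = 80.4.
W^SO = (Σα)·S^SO − ½·6·(Σα)² = (6/2)·13.4² = 538.68.
Deadweight loss = W^SO − W^NE = 377.46.

377.46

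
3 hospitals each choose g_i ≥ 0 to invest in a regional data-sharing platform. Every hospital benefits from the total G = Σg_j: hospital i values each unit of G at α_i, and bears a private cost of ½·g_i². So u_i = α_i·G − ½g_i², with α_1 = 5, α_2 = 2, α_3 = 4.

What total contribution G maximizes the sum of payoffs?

Planner FOC: ∂(Σu_j)/∂g_i = (Σα_j) − g_i = 0, so g_i^SO = Σα_j = 11 for every i; G^SO = 33.

33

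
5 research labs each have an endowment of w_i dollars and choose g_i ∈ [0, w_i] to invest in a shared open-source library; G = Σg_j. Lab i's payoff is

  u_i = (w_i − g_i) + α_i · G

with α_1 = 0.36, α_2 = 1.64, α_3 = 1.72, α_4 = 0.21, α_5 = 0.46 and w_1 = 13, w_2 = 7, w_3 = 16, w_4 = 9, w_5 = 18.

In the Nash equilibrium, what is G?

23

∂u_i/∂g_i = α_i − 1, so lab i contributes w_i if α_i > 1, else 0.
α_i > 1 for i ∈ {2, 3}; NE contributions (0, 7, 16, 0, 0), G = 23.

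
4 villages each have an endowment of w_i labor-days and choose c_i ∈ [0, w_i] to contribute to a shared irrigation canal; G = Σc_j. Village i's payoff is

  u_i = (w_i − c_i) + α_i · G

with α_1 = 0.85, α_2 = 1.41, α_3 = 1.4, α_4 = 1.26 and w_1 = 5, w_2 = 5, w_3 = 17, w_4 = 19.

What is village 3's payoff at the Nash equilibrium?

∂u_i/∂c_i = α_i − 1, so village i contributes w_i if α_i > 1, else 0.
α_i > 1 for i ∈ {2, 3, 4}; NE contributions (0, 5, 17, 19), G = 41.
u_3 = (17 − 17) + 1.4·41 = 57.4.

57.4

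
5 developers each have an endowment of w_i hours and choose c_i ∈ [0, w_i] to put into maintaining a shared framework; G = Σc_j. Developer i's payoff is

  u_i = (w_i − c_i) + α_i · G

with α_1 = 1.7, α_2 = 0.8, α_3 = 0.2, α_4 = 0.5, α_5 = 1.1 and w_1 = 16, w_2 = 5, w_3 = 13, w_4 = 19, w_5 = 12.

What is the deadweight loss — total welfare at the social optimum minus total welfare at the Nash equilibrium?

∂u_i/∂c_i = α_i − 1, so developer i contributes w_i if α_i > 1, else 0.
α_i > 1 for i ∈ {1, 5}; NE contributions (16, 0, 0, 0, 12), G = 28.
W^NE = Σw_i − G^NE + (Σα_i)·G^NE = 65 + 3.3·28 = 157.4.
Planner: ∂(Σu_j)/∂c_i = Σα_j − 1 = 3.3 > 0, so everyone contributes w_i; G^SO = 65, W^SO = 65 + 3.3·65 = 279.5.
Deadweight loss = 122.1.

122.1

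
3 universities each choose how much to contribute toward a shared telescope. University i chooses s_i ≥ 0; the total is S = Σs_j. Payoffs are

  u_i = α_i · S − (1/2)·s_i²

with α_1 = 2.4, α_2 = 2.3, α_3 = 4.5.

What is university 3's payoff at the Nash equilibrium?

University i's FOC: ∂u_i/∂s_i = α_i − s_i = 0, so s_i* = α_i.
NE contributions = (2.4, 2.3, 4.5); S = 9.2.
u_3 = α_3·S − ½·(s_3)² = 4.5·9.2 − ½·4.5² = 31.275.

31.275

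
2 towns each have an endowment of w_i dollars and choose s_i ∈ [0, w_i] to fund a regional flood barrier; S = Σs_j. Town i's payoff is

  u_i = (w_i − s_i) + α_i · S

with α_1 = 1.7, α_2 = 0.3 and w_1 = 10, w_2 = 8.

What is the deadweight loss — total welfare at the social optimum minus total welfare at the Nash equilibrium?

8

∂u_i/∂s_i = α_i − 1, so town i contributes w_i if α_i > 1, else 0.
α_i > 1 for i ∈ {1}; NE contributions (10, 0), S = 10.
W^NE = Σw_i − S^NE + (Σα_i)·S^NE = 18 + 1·10 = 28.
Planner: ∂(Σu_j)/∂s_i = Σα_j − 1 = 1 > 0, so everyone contributes w_i; S^SO = 18, W^SO = 18 + 1·18 = 36.
Deadweight loss = 8.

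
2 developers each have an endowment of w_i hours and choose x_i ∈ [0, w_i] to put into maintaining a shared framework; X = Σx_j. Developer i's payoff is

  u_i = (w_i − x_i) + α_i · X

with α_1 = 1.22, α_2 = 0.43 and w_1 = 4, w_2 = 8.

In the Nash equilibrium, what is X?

∂u_i/∂x_i = α_i − 1, so developer i contributes w_i if α_i > 1, else 0.
α_i > 1 for i ∈ {1}; NE contributions (4, 0), X = 4.

4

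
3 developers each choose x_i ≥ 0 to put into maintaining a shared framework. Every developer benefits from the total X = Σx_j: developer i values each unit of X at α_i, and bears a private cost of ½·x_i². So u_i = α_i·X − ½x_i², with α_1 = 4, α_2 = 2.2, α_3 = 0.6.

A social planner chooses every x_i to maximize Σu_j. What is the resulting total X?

20.4

Planner FOC: ∂(Σu_j)/∂x_i = (Σα_j) − x_i = 0, so x_i^SO = Σα_j = 6.8 for every i; X^SO = 20.4.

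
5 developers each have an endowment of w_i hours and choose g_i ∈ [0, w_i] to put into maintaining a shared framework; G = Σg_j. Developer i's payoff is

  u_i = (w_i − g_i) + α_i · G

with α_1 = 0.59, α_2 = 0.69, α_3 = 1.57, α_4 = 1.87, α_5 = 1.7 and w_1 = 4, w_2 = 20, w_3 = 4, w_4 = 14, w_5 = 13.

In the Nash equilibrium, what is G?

31

∂u_i/∂g_i = α_i − 1, so developer i contributes w_i if α_i > 1, else 0.
α_i > 1 for i ∈ {3, 4, 5}; NE contributions (0, 0, 4, 14, 13), G = 31.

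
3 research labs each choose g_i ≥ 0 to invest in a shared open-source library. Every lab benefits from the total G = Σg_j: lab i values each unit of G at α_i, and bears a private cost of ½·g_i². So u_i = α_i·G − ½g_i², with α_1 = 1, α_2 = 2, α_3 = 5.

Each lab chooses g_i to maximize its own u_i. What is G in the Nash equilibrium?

8

Lab i's FOC: ∂u_i/∂g_i = α_i − g_i = 0, so g_i* = α_i.
NE contributions = (1, 2, 5); G = 8.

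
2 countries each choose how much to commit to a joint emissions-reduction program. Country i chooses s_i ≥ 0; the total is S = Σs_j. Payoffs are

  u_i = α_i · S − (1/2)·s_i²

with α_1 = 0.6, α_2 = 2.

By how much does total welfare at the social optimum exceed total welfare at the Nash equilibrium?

2.18

Country i's FOC: ∂u_i/∂s_i = α_i − s_i = 0, so s_i* = α_i.
NE contributions = (0.6, 2); S = 2.6.
W^NE = (Σα)·S − ½Σα_i² = 2.6² − ½·4.36 = 4.58.
Planner sets s_i = Σα_j = 2.6 for every i, so S^SO = 2·2.6 = 5.2.
W^SO = (Σα)·S^SO − ½·2·(Σα)² = (2/2)·2.6² = 6.76.
Deadweight loss = W^SO − W^NE = 2.18.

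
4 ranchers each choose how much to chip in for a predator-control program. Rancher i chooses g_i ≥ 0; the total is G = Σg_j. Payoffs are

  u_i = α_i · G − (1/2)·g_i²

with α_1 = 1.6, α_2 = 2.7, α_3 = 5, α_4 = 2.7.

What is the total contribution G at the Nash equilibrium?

Rancher i's FOC: ∂u_i/∂g_i = α_i − g_i = 0, so g_i* = α_i.
NE contributions = (1.6, 2.7, 5, 2.7); G = 12.

12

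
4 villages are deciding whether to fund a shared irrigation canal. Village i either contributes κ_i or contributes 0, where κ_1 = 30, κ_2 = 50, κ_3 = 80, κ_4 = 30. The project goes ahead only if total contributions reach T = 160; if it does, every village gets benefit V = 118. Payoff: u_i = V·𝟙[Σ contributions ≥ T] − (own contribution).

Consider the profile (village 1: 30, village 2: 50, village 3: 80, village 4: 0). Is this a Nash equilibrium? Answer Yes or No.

Yes

Total = 160 ≥ 160: provided.
Village 1 (pledges 30, payoff 88): dropping to 0 → total 130, payoff 0. No gain.
Village 2 (pledges 50, payoff 68): dropping to 0 → total 110, payoff 0. No gain.
Village 3 (pledges 80, payoff 38): dropping to 0 → total 80, payoff 0. No gain.
Village 4 (pledges 0, payoff 118): pledging 30 → total 190, payoff 88. No gain.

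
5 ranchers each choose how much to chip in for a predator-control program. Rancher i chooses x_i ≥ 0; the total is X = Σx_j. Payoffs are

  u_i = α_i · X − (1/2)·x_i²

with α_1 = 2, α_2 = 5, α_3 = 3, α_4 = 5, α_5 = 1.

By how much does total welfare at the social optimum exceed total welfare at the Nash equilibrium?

416

Rancher i's FOC: ∂u_i/∂x_i = α_i − x_i = 0, so x_i* = α_i.
NE contributions = (2, 5, 3, 5, 1); X = 16.
W^NE = (Σα)·X − ½Σα_i² = 16² − ½·64 = 224.
Planner sets x_i = Σα_j = 16 for every i, so X^SO = 5·16 = 80.
W^SO = (Σα)·X^SO − ½·5·(Σα)² = (5/2)·16² = 640.
Deadweight loss = W^SO − W^NE = 416.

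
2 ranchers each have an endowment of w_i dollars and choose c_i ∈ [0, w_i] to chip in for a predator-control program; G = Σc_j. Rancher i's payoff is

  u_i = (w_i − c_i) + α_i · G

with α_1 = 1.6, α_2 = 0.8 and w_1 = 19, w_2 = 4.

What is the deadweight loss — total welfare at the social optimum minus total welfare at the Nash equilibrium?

∂u_i/∂c_i = α_i − 1, so rancher i contributes w_i if α_i > 1, else 0.
α_i > 1 for i ∈ {1}; NE contributions (19, 0), G = 19.
W^NE = Σw_i − G^NE + (Σα_i)·G^NE = 23 + 1.4·19 = 49.6.
Planner: ∂(Σu_j)/∂c_i = Σα_j − 1 = 1.4 > 0, so everyone contributes w_i; G^SO = 23, W^SO = 23 + 1.4·23 = 55.2.
Deadweight loss = 5.6.

5.6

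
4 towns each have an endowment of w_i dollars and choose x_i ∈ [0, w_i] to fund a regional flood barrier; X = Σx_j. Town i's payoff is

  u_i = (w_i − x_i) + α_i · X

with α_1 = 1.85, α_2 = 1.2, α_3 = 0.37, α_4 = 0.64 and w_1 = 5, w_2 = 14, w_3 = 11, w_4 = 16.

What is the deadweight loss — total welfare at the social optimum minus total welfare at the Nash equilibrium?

∂u_i/∂x_i = α_i − 1, so town i contributes w_i if α_i > 1, else 0.
α_i > 1 for i ∈ {1, 2}; NE contributions (5, 14, 0, 0), X = 19.
W^NE = Σw_i − X^NE + (Σα_i)·X^NE = 46 + 3.06·19 = 104.14.
Planner: ∂(Σu_j)/∂x_i = Σα_j − 1 = 3.06 > 0, so everyone contributes w_i; X^SO = 46, W^SO = 46 + 3.06·46 = 186.76.
Deadweight loss = 82.62.

82.62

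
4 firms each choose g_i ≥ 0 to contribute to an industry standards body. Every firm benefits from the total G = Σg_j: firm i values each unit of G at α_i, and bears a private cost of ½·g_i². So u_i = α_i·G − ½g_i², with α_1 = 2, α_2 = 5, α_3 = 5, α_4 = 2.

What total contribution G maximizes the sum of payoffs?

56

Planner FOC: ∂(Σu_j)/∂g_i = (Σα_j) − g_i = 0, so g_i^SO = Σα_j = 14 for every i; G^SO = 56.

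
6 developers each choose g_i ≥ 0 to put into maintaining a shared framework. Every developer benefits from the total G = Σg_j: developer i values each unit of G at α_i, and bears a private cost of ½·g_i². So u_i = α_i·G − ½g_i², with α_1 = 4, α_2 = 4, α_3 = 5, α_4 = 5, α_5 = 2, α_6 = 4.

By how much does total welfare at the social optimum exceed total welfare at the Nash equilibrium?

1203

Developer i's FOC: ∂u_i/∂g_i = α_i − g_i = 0, so g_i* = α_i.
NE contributions = (4, 4, 5, 5, 2, 4); G = 24.
W^NE = (Σα)·G − ½Σα_i² = 24² − ½·102 = 525.
Planner sets g_i = Σα_j = 24 for every i, so G^SO = 6·24 = 144.
W^SO = (Σα)·G^SO − ½·6·(Σα)² = (6/2)·24² = 1728.
Deadweight loss = W^SO − W^NE = 1203.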